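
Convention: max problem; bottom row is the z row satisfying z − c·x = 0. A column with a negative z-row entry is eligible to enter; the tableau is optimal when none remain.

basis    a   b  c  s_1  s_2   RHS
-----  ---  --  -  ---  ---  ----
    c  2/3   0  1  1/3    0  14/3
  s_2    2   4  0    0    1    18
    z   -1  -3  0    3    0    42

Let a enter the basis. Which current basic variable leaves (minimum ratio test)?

Column a entries and ratios — c: (14/3)/(2/3) = 7; s_2: 18/2 = 9.
Smallest ratio is 7 in the row of c, so c leaves.

c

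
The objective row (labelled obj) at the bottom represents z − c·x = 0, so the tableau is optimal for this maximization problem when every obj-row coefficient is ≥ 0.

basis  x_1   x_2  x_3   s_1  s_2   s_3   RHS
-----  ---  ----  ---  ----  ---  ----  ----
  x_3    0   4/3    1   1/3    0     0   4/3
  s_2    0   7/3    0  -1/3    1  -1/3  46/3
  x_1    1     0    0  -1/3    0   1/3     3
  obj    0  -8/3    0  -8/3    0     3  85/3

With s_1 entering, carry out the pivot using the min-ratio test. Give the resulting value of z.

39

Ratio test on column s_1 — row 1: (4/3)/(1/3) = 4; row 2: entry -1/3 ≤ 0; row 3: entry -1/3 ≤ 0. Minimum is 4 at row 1 (x_3 leaves); pivot element 1/3.
Pivot on row 1; the obj-row RHS becomes 85/3 − (-8/3)·4 = 39.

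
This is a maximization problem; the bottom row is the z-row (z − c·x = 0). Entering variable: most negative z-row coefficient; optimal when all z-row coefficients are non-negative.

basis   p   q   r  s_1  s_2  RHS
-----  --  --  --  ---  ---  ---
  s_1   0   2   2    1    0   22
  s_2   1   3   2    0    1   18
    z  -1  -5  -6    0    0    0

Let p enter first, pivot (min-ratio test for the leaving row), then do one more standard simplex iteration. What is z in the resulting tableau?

54

Ratio test on column p — row 1: entry 0 ≤ 0; row 2: 18/1 = 18. Minimum is 18 at row 2 (s_2 leaves); pivot element 1.
Pivot on row 2; the z-row RHS becomes 0 − (-1)·18 = 18.
Next entering variable (most negative z-row entry -4): r.
Ratio test on column r — row 1: 22/2 = 11; row 2: 18/2 = 9. Minimum is 9 at row 2 (p leaves); pivot element 2.
After the second pivot the z-row RHS is 18 − (-4)·9 = 54.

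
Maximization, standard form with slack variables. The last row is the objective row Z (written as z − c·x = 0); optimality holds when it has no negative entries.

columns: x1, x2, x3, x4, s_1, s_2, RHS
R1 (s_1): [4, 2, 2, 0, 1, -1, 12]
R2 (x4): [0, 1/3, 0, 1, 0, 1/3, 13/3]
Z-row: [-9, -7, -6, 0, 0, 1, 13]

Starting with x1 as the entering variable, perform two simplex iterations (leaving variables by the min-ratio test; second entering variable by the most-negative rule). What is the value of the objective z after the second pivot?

55

Ratio test on column x1 — row 1: 12/4 = 3; row 2: entry 0 ≤ 0. Minimum is 3 at row 1 (s_1 leaves); pivot element 4.
Pivot on row 1; the Z-row RHS becomes 13 − (-9)·3 = 40.
Next entering variable (most negative Z-row entry -5/2): x2.
Ratio test on column x2 — row 1: 3/(1/2) = 6; row 2: (13/3)/(1/3) = 13. Minimum is 6 at row 1 (x1 leaves); pivot element 1/2.
After the second pivot the Z-row RHS is 40 − (-5/2)·6 = 55.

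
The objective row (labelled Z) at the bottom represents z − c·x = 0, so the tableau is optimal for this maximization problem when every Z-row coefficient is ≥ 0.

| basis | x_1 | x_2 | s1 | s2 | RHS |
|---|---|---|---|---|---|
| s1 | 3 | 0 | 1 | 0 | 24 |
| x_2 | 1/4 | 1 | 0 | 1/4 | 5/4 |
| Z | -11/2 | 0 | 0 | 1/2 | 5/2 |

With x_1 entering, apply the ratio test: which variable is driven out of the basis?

Column x_1 entries and ratios — s1: 24/3 = 8; x_2: (5/4)/(1/4) = 5.
Smallest ratio is 5 in the row of x_2, so x_2 leaves.

x_2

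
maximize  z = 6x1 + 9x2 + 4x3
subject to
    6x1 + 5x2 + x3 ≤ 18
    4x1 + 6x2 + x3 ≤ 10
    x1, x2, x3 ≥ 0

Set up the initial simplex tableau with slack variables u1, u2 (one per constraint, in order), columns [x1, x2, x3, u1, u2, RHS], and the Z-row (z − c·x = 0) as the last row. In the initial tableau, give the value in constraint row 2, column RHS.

10

The RHS of constraint 2 is b_2 = 10.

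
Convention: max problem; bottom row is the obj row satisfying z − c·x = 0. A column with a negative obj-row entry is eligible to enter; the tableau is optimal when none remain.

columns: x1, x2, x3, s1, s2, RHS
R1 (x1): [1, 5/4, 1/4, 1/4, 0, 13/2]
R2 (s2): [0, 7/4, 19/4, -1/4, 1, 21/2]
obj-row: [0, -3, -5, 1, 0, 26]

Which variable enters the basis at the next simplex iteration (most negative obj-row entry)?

x3

Negative obj-row entries: x2: -3, x3: -5.
The most negative is -5 in column x3, so x3 enters.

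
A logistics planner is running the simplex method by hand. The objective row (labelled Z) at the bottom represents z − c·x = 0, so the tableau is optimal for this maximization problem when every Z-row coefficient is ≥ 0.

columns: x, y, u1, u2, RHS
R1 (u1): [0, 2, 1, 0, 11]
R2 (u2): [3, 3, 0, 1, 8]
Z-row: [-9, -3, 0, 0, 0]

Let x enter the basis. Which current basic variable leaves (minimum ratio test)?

Column x entries and ratios — u1: 0 ≤ 0, skip; u2: 8/3 = 8/3.
Smallest ratio is 8/3 in the row of u2, so u2 leaves.

u2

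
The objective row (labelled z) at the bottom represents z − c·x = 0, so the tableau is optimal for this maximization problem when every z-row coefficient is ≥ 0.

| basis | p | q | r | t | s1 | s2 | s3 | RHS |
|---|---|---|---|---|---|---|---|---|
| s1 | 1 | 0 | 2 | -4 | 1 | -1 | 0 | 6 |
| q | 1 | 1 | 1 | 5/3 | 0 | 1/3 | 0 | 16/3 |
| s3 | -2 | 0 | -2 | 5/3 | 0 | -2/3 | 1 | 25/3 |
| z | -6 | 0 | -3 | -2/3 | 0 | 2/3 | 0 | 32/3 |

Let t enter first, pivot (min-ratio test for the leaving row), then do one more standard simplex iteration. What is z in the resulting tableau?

Ratio test on column t — row 1: entry -4 ≤ 0; row 2: (16/3)/(5/3) = 16/5; row 3: (25/3)/(5/3) = 5. Minimum is 16/5 at row 2 (q leaves); pivot element 5/3.
Pivot on row 2; the z-row RHS becomes 32/3 − (-2/3)·(16/5) = 64/5.
Next entering variable (most negative z-row entry -28/5): p.
Ratio test on column p — row 1: (94/5)/(17/5) = 94/17; row 2: (16/5)/(3/5) = 16/3; row 3: entry -3 ≤ 0. Minimum is 16/3 at row 2 (t leaves); pivot element 3/5.
After the second pivot the z-row RHS is 64/5 − (-28/5)·(16/3) = 128/3.

128/3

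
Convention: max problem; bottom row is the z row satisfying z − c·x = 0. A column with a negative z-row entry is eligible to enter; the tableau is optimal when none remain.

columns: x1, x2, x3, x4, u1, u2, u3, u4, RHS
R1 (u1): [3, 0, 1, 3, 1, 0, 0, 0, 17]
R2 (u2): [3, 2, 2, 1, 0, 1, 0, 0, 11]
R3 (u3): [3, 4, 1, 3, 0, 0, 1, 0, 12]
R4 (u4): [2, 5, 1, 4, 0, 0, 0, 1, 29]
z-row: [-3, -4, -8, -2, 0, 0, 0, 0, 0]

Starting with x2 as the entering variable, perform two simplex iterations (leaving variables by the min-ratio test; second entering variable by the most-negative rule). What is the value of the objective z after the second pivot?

Ratio test on column x2 — row 1: entry 0 ≤ 0; row 2: 11/2 = 11/2; row 3: 12/4 = 3; row 4: 29/5 = 29/5. Minimum is 3 at row 3 (u3 leaves); pivot element 4.
Pivot on row 3; the z-row RHS becomes 0 − (-4)·3 = 12.
Next entering variable (most negative z-row entry -7): x3.
Ratio test on column x3 — row 1: 17/1 = 17; row 2: 5/(3/2) = 10/3; row 3: 3/(1/4) = 12; row 4: entry -1/4 ≤ 0. Minimum is 10/3 at row 2 (u2 leaves); pivot element 3/2.
After the second pivot the z-row RHS is 12 − (-7)·(10/3) = 106/3.

106/3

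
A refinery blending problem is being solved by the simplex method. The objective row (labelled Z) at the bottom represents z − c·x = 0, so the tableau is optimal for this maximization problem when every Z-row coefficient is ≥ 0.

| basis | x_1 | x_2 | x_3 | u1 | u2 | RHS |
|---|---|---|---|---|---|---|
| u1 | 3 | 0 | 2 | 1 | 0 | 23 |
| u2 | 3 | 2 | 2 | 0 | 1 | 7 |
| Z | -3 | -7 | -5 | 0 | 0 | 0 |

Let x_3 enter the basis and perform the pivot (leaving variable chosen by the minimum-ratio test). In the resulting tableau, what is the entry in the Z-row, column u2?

Ratio test on column x_3 — row 1: 23/2 = 23/2; row 2: 7/2 = 7/2. Minimum is 7/2 at row 2 (u2 leaves); pivot element 2.
Divide row 2 by 2; eliminate column x_3 from the other rows.
Z-row update in column u2: 0 − (-5)·(1/2) = 5/2.

5/2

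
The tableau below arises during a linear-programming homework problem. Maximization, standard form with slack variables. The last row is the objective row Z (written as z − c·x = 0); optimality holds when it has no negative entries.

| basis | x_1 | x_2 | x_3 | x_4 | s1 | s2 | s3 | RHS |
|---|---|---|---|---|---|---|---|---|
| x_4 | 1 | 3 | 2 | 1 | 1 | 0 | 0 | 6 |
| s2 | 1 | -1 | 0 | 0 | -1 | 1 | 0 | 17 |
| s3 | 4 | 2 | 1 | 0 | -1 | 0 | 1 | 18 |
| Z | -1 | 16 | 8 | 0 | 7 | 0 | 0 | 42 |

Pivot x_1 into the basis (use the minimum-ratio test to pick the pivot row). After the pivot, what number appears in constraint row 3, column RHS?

Ratio test on column x_1 — row 1: 6/1 = 6; row 2: 17/1 = 17; row 3: 18/4 = 9/2. Minimum is 9/2 at row 3 (s3 leaves); pivot element 4.
Divide row 3 by 4; eliminate column x_1 from the other rows.
In the new row 3, the RHS entry is the old entry divided by the pivot: 18/4 = 9/2.

9/2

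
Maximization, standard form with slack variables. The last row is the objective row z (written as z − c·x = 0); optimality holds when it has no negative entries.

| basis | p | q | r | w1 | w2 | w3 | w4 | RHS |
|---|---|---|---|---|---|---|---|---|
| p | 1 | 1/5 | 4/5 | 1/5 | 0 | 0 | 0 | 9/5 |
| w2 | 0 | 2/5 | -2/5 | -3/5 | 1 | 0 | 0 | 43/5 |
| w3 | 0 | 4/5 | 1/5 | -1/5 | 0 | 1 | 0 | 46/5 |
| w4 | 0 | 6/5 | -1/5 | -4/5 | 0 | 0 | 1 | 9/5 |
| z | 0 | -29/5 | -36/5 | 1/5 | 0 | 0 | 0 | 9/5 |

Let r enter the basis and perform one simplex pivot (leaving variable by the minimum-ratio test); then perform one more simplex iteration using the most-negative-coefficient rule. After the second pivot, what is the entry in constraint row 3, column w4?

-3/5

Ratio test on column r — row 1: (9/5)/(4/5) = 9/4; row 2: entry -2/5 ≤ 0; row 3: (46/5)/(1/5) = 46; row 4: entry -1/5 ≤ 0. Minimum is 9/4 at row 1 (p leaves); pivot element 4/5.
Divide row 1 by 4/5; eliminate column r from the other rows.
Second iteration: most negative z-row entry is -4 in column q, so q enters.
Ratio test on column q — row 1: (9/4)/(1/4) = 9; row 2: (19/2)/(1/2) = 19; row 3: (35/4)/(3/4) = 35/3; row 4: (9/4)/(5/4) = 9/5. Minimum is 9/5 at row 4 (w4 leaves); pivot element 5/4.
Divide row 4 by 5/4; eliminate column q from the other rows.
After both pivots, the entry at constraint row 3, column w4 is -3/5.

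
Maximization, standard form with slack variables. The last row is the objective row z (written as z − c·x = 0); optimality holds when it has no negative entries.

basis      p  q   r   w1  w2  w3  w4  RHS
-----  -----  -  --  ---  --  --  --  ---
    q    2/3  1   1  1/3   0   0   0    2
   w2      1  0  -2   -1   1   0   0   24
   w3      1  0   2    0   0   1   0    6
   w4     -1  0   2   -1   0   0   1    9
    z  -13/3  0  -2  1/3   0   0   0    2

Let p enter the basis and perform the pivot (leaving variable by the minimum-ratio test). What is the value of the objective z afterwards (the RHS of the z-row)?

15

Ratio test on column p — row 1: 2/(2/3) = 3; row 2: 24/1 = 24; row 3: 6/1 = 6; row 4: entry -1 ≤ 0. Minimum is 3 at row 1 (q leaves); pivot element 2/3.
Pivot on row 1; the z-row RHS becomes 2 − (-13/3)·3 = 15.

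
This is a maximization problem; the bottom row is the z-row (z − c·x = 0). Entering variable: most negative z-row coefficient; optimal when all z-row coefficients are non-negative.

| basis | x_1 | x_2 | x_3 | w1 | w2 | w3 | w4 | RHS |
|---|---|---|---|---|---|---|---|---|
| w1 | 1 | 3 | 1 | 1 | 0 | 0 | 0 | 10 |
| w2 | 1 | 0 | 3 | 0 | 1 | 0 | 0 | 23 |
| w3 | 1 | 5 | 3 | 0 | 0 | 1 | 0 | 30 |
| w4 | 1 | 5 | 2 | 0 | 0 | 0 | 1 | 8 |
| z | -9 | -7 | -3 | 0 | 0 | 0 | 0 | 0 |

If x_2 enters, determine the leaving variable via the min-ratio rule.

Column x_2 entries and ratios — w1: 10/3 = 10/3; w2: 0 ≤ 0, skip; w3: 30/5 = 6; w4: 8/5 = 8/5.
Smallest ratio is 8/5 in the row of w4, so w4 leaves.

w4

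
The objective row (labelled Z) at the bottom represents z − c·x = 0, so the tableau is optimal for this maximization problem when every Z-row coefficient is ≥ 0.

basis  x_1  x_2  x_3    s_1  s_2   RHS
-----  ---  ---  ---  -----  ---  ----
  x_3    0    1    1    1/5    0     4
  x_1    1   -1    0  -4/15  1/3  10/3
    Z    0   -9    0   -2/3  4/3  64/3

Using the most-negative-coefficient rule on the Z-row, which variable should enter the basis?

x_2

Negative Z-row entries: x_2: -9, s_1: -2/3.
The most negative is -9 in column x_2, so x_2 enters.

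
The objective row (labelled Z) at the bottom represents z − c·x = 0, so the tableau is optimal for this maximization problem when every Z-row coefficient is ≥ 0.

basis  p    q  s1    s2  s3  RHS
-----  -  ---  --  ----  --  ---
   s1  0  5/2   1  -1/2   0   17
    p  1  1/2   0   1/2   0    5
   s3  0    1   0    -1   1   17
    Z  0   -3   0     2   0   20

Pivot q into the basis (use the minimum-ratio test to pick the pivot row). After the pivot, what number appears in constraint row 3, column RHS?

51/5

Ratio test on column q — row 1: 17/(5/2) = 34/5; row 2: 5/(1/2) = 10; row 3: 17/1 = 17. Minimum is 34/5 at row 1 (s1 leaves); pivot element 5/2.
Divide row 1 by 5/2; eliminate column q from the other rows.
Row 3 update in column RHS: 17 − 1·(34/5) = 51/5.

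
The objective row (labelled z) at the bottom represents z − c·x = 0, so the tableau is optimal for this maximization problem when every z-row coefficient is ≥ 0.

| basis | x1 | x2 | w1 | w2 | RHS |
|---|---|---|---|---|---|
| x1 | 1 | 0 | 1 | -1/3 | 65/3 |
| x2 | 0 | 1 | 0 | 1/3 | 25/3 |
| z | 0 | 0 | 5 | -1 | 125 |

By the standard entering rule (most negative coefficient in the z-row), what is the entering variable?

Negative z-row entries: w2: -1.
The most negative is -1 in column w2, so w2 enters.

w2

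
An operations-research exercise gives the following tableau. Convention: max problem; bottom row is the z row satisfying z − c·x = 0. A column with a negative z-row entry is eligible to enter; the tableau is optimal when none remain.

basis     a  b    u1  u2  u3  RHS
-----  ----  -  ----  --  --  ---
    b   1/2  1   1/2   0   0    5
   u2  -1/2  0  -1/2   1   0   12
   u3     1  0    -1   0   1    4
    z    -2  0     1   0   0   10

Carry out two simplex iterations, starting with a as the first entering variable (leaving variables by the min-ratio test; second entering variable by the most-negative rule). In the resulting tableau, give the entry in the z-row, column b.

1

Ratio test on column a — row 1: 5/(1/2) = 10; row 2: entry -1/2 ≤ 0; row 3: 4/1 = 4. Minimum is 4 at row 3 (u3 leaves); pivot element 1.
Divide row 3 by 1; eliminate column a from the other rows.
Second iteration: most negative z-row entry is -1 in column u1, so u1 enters.
Ratio test on column u1 — row 1: 3/1 = 3; row 2: entry -1 ≤ 0; row 3: entry -1 ≤ 0. Minimum is 3 at row 1 (b leaves); pivot element 1.
Divide row 1 by 1; eliminate column u1 from the other rows.
After both pivots, the entry at the z-row, column b is 1.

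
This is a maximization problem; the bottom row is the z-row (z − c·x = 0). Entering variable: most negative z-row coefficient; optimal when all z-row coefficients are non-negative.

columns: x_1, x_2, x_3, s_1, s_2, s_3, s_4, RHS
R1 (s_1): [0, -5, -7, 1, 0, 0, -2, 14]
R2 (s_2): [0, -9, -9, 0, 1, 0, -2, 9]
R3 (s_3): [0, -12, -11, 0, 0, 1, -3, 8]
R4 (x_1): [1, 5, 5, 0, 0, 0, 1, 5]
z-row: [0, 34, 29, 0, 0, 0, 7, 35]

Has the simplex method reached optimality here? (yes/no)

Every z-row coefficient is ≥ 0, so the tableau is optimal.

yes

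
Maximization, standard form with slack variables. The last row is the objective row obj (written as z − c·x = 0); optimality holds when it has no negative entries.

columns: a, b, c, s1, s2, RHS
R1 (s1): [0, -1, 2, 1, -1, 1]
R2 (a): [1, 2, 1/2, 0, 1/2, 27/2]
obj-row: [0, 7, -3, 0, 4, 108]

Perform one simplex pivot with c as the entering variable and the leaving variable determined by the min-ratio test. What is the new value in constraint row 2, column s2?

Ratio test on column c — row 1: 1/2 = 1/2; row 2: (27/2)/(1/2) = 27. Minimum is 1/2 at row 1 (s1 leaves); pivot element 2.
Divide row 1 by 2; eliminate column c from the other rows.
Row 2 update in column s2: 1/2 − (1/2)·(-1/2) = 3/4.

3/4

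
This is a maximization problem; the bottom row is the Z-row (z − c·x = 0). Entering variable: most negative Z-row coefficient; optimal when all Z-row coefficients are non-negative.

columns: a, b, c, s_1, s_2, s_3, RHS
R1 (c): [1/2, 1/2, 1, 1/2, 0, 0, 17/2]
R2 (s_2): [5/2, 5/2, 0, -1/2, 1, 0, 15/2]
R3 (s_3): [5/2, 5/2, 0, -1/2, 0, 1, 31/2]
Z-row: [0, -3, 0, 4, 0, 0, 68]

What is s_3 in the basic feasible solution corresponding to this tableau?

s_3 is basic (row 3); its value is the RHS of that row, 31/2.

31/2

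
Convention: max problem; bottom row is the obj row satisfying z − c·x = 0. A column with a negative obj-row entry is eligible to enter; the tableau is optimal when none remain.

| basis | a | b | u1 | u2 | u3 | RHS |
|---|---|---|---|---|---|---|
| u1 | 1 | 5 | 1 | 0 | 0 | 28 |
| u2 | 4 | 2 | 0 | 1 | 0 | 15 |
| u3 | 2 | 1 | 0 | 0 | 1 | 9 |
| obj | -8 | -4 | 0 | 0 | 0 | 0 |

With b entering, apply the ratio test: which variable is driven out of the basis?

Column b entries and ratios — u1: 28/5 = 28/5; u2: 15/2 = 15/2; u3: 9/1 = 9.
Smallest ratio is 28/5 in the row of u1, so u1 leaves.

u1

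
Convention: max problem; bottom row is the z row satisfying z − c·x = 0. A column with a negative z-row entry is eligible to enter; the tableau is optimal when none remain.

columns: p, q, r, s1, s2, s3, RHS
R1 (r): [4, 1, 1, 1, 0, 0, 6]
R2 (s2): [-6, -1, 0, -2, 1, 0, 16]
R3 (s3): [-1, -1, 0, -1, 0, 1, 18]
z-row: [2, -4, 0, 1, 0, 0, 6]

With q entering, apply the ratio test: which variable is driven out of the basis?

Column q entries and ratios — r: 6/1 = 6; s2: -1 ≤ 0, skip; s3: -1 ≤ 0, skip.
Smallest ratio is 6 in the row of r, so r leaves.

r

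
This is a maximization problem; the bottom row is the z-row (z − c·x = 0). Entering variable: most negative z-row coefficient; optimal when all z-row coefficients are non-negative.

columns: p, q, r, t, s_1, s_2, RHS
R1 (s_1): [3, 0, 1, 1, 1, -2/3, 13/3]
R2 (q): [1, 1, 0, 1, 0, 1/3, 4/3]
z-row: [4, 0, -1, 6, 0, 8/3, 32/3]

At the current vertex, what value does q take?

q is basic (row 2); its value is the RHS of that row, 4/3.

4/3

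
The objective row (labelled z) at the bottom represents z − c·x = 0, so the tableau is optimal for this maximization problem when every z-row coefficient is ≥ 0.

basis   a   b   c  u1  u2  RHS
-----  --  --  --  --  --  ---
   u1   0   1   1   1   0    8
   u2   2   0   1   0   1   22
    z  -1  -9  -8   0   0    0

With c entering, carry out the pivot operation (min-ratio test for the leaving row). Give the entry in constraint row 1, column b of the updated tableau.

1

Ratio test on column c — row 1: 8/1 = 8; row 2: 22/1 = 22. Minimum is 8 at row 1 (u1 leaves); pivot element 1.
Divide row 1 by 1; eliminate column c from the other rows.
In the new row 1, the b entry is the old entry divided by the pivot: 1/1 = 1.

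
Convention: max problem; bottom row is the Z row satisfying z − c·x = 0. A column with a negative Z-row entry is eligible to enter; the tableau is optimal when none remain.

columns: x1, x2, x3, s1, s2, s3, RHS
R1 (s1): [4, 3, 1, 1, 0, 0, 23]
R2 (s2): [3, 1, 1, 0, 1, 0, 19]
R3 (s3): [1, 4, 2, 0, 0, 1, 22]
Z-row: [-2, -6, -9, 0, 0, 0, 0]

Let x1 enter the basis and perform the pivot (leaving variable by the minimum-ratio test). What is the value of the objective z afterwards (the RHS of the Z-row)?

23/2

Ratio test on column x1 — row 1: 23/4 = 23/4; row 2: 19/3 = 19/3; row 3: 22/1 = 22. Minimum is 23/4 at row 1 (s1 leaves); pivot element 4.
Pivot on row 1; the Z-row RHS becomes 0 − (-2)·(23/4) = 23/2.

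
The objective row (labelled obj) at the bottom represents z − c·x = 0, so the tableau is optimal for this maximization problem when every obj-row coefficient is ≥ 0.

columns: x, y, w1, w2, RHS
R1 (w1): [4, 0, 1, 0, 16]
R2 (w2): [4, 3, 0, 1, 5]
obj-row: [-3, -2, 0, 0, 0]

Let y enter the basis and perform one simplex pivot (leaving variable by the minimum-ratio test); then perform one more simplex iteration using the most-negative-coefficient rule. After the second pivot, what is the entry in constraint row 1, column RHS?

11

Ratio test on column y — row 1: entry 0 ≤ 0; row 2: 5/3 = 5/3. Minimum is 5/3 at row 2 (w2 leaves); pivot element 3.
Divide row 2 by 3; eliminate column y from the other rows.
Second iteration: most negative obj-row entry is -1/3 in column x, so x enters.
Ratio test on column x — row 1: 16/4 = 4; row 2: (5/3)/(4/3) = 5/4. Minimum is 5/4 at row 2 (y leaves); pivot element 4/3.
Divide row 2 by 4/3; eliminate column x from the other rows.
After both pivots, the entry at constraint row 1, column RHS is 11.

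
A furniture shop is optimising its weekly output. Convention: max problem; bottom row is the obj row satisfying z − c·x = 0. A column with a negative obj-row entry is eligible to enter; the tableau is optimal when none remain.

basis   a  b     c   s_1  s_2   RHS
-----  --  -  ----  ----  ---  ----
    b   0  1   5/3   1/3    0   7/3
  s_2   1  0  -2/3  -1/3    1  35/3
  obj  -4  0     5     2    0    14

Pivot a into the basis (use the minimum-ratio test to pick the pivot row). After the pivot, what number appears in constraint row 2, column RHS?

Ratio test on column a — row 1: entry 0 ≤ 0; row 2: (35/3)/1 = 35/3. Minimum is 35/3 at row 2 (s_2 leaves); pivot element 1.
Divide row 2 by 1; eliminate column a from the other rows.
In the new row 2, the RHS entry is the old entry divided by the pivot: (35/3)/1 = 35/3.

35/3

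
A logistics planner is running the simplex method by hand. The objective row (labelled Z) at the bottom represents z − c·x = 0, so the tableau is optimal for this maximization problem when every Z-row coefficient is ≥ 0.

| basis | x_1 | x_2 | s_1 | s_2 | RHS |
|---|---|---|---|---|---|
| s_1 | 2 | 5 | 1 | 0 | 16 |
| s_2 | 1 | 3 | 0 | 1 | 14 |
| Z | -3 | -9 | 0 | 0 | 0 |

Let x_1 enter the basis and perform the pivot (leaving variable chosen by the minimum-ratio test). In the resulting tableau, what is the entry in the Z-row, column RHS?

24

Ratio test on column x_1 — row 1: 16/2 = 8; row 2: 14/1 = 14. Minimum is 8 at row 1 (s_1 leaves); pivot element 2.
Divide row 1 by 2; eliminate column x_1 from the other rows.
Z-row update in column RHS: 0 − (-3)·8 = 24.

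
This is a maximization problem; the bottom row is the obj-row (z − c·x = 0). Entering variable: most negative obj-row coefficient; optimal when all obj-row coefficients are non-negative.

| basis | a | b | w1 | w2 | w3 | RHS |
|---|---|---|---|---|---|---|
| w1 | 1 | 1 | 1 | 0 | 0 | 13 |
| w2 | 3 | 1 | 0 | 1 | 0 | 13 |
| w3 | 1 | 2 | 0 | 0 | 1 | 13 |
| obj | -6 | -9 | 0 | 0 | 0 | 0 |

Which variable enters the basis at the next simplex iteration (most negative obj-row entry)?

b

Negative obj-row entries: a: -6, b: -9.
The most negative is -9 in column b, so b enters.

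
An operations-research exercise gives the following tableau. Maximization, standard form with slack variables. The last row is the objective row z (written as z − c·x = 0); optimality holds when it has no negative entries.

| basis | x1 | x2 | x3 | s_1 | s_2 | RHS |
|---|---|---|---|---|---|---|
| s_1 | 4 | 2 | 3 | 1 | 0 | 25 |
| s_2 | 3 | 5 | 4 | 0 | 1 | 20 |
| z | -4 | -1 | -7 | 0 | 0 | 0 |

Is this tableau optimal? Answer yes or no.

The z-row has a negative entry -7 in column x3, so it is not optimal.

no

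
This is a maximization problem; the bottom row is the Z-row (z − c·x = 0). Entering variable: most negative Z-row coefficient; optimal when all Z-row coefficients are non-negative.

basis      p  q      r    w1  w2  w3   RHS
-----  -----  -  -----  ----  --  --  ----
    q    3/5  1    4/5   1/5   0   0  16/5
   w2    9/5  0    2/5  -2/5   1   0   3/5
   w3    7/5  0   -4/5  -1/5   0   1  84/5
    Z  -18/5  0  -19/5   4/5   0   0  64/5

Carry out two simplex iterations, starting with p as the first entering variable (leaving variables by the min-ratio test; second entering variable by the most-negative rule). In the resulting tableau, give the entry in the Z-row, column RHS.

Ratio test on column p — row 1: (16/5)/(3/5) = 16/3; row 2: (3/5)/(9/5) = 1/3; row 3: (84/5)/(7/5) = 12. Minimum is 1/3 at row 2 (w2 leaves); pivot element 9/5.
Divide row 2 by 9/5; eliminate column p from the other rows.
Second iteration: most negative Z-row entry is -3 in column r, so r enters.
Ratio test on column r — row 1: 3/(2/3) = 9/2; row 2: (1/3)/(2/9) = 3/2; row 3: entry -10/9 ≤ 0. Minimum is 3/2 at row 2 (p leaves); pivot element 2/9.
Divide row 2 by 2/9; eliminate column r from the other rows.
After both pivots, the entry at the Z-row, column RHS is 37/2.

37/2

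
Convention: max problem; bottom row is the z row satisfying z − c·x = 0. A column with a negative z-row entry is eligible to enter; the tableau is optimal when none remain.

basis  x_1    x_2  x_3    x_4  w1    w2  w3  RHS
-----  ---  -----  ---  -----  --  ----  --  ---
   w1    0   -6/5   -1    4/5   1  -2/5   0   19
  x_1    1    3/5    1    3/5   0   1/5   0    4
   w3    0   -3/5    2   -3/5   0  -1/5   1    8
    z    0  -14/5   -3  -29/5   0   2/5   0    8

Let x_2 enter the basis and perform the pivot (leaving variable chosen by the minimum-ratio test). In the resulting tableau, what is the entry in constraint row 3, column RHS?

12

Ratio test on column x_2 — row 1: entry -6/5 ≤ 0; row 2: 4/(3/5) = 20/3; row 3: entry -3/5 ≤ 0. Minimum is 20/3 at row 2 (x_1 leaves); pivot element 3/5.
Divide row 2 by 3/5; eliminate column x_2 from the other rows.
Row 3 update in column RHS: 8 − (-3/5)·(20/3) = 12.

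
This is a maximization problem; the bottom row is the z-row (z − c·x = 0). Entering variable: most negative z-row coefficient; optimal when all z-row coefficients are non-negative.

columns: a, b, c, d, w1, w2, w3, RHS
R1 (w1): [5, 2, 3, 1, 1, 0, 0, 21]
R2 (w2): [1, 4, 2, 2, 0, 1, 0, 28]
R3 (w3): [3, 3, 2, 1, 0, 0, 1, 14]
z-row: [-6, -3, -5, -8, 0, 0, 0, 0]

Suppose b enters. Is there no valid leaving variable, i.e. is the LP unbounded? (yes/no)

no

Column b has positive entries in row(s) 1, 2, 3, so the ratio test bounds it — not unbounded.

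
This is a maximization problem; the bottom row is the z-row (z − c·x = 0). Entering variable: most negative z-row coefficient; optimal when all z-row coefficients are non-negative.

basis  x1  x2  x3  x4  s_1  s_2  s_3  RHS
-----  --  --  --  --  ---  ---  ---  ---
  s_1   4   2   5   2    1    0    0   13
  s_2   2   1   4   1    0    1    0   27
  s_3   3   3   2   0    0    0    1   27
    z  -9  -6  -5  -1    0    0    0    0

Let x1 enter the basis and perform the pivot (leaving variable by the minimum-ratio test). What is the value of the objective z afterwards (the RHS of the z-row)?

Ratio test on column x1 — row 1: 13/4 = 13/4; row 2: 27/2 = 27/2; row 3: 27/3 = 9. Minimum is 13/4 at row 1 (s_1 leaves); pivot element 4.
Pivot on row 1; the z-row RHS becomes 0 − (-9)·(13/4) = 117/4.

117/4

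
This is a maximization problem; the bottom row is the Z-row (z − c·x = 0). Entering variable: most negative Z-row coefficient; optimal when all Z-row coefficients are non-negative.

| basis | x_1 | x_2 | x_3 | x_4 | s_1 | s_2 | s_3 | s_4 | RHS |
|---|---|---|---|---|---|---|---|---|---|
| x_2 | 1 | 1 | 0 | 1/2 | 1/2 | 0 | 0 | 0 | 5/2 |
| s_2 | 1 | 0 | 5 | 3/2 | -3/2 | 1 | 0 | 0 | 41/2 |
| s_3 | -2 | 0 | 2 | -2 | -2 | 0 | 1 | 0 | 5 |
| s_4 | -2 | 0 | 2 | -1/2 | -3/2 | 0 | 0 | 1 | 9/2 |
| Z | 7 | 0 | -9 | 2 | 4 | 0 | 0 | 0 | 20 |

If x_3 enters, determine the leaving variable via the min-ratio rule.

Column x_3 entries and ratios — x_2: 0 ≤ 0, skip; s_2: (41/2)/5 = 41/10; s_3: 5/2 = 5/2; s_4: (9/2)/2 = 9/4.
Smallest ratio is 9/4 in the row of s_4, so s_4 leaves.

s_4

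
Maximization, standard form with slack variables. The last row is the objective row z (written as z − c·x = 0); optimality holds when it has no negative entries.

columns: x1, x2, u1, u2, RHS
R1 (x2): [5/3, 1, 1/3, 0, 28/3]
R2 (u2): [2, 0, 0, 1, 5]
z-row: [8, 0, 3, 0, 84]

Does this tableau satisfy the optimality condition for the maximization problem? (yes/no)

Every z-row coefficient is ≥ 0, so the tableau is optimal.

yes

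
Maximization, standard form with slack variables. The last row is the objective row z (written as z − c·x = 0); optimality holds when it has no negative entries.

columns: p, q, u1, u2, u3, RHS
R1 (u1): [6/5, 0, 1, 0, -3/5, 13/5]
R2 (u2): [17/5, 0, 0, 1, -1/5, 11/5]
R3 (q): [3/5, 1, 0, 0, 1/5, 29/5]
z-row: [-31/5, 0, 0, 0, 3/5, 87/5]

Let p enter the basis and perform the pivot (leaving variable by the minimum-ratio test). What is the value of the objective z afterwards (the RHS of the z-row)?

Ratio test on column p — row 1: (13/5)/(6/5) = 13/6; row 2: (11/5)/(17/5) = 11/17; row 3: (29/5)/(3/5) = 29/3. Minimum is 11/17 at row 2 (u2 leaves); pivot element 17/5.
Pivot on row 2; the z-row RHS becomes 87/5 − (-31/5)·(11/17) = 364/17.

364/17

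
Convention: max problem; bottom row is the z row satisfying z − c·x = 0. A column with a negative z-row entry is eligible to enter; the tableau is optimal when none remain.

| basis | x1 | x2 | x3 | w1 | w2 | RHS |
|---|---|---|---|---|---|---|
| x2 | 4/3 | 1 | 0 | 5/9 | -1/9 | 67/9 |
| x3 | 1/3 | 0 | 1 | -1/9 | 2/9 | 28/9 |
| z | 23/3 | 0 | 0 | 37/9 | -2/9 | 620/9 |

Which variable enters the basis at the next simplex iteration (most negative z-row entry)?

w2

Negative z-row entries: w2: -2/9.
The most negative is -2/9 in column w2, so w2 enters.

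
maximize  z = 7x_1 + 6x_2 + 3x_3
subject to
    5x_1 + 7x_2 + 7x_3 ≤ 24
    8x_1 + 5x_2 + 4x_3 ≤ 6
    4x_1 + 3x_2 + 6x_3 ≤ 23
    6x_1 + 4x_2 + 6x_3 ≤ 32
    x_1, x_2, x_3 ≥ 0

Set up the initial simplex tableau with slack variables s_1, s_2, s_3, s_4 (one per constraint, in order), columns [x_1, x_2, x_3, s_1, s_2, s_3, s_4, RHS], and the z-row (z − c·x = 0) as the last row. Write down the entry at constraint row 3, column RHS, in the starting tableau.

23

The RHS of constraint 3 is b_3 = 23.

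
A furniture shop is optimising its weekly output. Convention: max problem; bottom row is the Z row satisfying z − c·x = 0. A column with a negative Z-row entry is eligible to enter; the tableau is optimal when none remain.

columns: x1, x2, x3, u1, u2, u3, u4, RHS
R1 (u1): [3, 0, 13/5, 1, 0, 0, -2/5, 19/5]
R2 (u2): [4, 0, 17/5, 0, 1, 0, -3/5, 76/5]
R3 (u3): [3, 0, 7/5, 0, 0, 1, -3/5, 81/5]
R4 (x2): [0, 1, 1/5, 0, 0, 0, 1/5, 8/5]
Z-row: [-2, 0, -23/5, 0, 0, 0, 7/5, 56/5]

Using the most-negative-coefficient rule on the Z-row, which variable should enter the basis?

x3

Negative Z-row entries: x1: -2, x3: -23/5.
The most negative is -23/5 in column x3, so x3 enters.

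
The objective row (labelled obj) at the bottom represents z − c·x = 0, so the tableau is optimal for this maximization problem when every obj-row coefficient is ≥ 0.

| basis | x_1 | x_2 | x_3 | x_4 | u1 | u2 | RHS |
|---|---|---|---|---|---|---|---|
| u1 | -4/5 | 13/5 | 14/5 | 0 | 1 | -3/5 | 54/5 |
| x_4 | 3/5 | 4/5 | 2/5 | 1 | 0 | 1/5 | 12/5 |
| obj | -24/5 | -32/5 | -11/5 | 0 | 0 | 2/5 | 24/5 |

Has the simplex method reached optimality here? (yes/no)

The obj-row has a negative entry -32/5 in column x_2, so it is not optimal.

no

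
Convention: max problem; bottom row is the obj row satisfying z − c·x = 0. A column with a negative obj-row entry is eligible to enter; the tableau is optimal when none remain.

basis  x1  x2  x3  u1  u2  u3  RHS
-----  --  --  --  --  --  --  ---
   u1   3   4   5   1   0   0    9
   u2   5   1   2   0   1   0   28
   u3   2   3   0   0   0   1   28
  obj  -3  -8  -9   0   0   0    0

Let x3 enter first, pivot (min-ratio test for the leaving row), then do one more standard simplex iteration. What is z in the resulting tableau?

18

Ratio test on column x3 — row 1: 9/5 = 9/5; row 2: 28/2 = 14; row 3: entry 0 ≤ 0. Minimum is 9/5 at row 1 (u1 leaves); pivot element 5.
Pivot on row 1; the obj-row RHS becomes 0 − (-9)·(9/5) = 81/5.
Next entering variable (most negative obj-row entry -4/5): x2.
Ratio test on column x2 — row 1: (9/5)/(4/5) = 9/4; row 2: entry -3/5 ≤ 0; row 3: 28/3 = 28/3. Minimum is 9/4 at row 1 (x3 leaves); pivot element 4/5.
After the second pivot the obj-row RHS is 81/5 − (-4/5)·(9/4) = 18.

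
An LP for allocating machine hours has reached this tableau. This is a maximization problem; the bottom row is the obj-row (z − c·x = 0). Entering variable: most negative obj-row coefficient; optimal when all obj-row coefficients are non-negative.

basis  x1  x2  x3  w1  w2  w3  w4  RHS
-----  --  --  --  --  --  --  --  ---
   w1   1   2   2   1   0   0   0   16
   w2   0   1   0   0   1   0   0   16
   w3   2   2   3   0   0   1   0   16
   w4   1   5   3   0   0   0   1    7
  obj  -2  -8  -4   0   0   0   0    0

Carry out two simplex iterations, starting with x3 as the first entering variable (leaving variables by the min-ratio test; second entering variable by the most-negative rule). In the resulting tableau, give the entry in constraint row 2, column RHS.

73/5

Ratio test on column x3 — row 1: 16/2 = 8; row 2: entry 0 ≤ 0; row 3: 16/3 = 16/3; row 4: 7/3 = 7/3. Minimum is 7/3 at row 4 (w4 leaves); pivot element 3.
Divide row 4 by 3; eliminate column x3 from the other rows.
Second iteration: most negative obj-row entry is -4/3 in column x2, so x2 enters.
Ratio test on column x2 — row 1: entry -4/3 ≤ 0; row 2: 16/1 = 16; row 3: entry -3 ≤ 0; row 4: (7/3)/(5/3) = 7/5. Minimum is 7/5 at row 4 (x3 leaves); pivot element 5/3.
Divide row 4 by 5/3; eliminate column x2 from the other rows.
After both pivots, the entry at constraint row 2, column RHS is 73/5.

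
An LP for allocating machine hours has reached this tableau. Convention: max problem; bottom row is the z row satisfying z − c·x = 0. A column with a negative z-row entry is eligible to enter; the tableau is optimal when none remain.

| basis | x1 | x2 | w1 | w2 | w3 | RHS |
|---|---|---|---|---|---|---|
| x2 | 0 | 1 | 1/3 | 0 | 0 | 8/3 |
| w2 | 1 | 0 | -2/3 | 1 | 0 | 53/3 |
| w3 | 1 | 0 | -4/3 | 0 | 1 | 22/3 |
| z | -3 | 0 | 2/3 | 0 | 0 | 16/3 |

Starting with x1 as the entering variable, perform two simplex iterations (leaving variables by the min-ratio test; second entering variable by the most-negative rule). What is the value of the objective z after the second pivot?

54

Ratio test on column x1 — row 1: entry 0 ≤ 0; row 2: (53/3)/1 = 53/3; row 3: (22/3)/1 = 22/3. Minimum is 22/3 at row 3 (w3 leaves); pivot element 1.
Pivot on row 3; the z-row RHS becomes 16/3 − (-3)·(22/3) = 82/3.
Next entering variable (most negative z-row entry -10/3): w1.
Ratio test on column w1 — row 1: (8/3)/(1/3) = 8; row 2: (31/3)/(2/3) = 31/2; row 3: entry -4/3 ≤ 0. Minimum is 8 at row 1 (x2 leaves); pivot element 1/3.
After the second pivot the z-row RHS is 82/3 − (-10/3)·8 = 54.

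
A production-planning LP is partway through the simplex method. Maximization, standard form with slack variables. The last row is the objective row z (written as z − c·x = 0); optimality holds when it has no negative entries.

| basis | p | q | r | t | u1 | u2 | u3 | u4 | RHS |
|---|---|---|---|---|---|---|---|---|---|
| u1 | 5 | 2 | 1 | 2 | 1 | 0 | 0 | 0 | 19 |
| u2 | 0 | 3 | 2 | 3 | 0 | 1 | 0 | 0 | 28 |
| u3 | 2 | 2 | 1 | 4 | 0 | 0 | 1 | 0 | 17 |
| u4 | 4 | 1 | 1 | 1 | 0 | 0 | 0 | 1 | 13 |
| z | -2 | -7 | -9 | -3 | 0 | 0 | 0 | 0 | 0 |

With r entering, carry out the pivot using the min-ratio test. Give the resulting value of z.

Ratio test on column r — row 1: 19/1 = 19; row 2: 28/2 = 14; row 3: 17/1 = 17; row 4: 13/1 = 13. Minimum is 13 at row 4 (u4 leaves); pivot element 1.
Pivot on row 4; the z-row RHS becomes 0 − (-9)·13 = 117.

117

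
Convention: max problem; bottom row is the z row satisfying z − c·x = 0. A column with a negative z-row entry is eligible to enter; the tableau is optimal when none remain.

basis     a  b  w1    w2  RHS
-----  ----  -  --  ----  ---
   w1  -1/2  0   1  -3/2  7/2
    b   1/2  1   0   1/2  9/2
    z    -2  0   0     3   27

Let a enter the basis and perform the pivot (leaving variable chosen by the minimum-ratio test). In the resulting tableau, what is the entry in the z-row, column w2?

5

Ratio test on column a — row 1: entry -1/2 ≤ 0; row 2: (9/2)/(1/2) = 9. Minimum is 9 at row 2 (b leaves); pivot element 1/2.
Divide row 2 by 1/2; eliminate column a from the other rows.
z-row update in column w2: 3 − (-2)·1 = 5.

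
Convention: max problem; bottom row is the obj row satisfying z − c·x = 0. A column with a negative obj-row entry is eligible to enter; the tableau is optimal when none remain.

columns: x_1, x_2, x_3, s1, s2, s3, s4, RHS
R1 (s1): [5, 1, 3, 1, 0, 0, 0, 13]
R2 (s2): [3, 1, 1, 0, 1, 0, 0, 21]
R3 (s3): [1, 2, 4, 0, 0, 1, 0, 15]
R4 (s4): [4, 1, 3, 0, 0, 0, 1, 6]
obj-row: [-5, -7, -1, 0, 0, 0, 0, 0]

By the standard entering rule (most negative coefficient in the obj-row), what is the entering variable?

x_2

Negative obj-row entries: x_1: -5, x_2: -7, x_3: -1.
The most negative is -7 in column x_2, so x_2 enters.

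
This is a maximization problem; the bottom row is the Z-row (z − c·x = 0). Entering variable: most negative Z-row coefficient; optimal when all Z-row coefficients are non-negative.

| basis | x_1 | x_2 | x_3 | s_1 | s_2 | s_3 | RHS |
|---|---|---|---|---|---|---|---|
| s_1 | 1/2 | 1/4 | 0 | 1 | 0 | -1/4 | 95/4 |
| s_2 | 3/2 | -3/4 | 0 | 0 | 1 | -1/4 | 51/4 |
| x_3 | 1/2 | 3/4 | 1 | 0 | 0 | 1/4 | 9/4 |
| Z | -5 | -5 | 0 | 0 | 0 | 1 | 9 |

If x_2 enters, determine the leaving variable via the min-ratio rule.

x_3

Column x_2 entries and ratios — s_1: (95/4)/(1/4) = 95; s_2: -3/4 ≤ 0, skip; x_3: (9/4)/(3/4) = 3.
Smallest ratio is 3 in the row of x_3, so x_3 leaves.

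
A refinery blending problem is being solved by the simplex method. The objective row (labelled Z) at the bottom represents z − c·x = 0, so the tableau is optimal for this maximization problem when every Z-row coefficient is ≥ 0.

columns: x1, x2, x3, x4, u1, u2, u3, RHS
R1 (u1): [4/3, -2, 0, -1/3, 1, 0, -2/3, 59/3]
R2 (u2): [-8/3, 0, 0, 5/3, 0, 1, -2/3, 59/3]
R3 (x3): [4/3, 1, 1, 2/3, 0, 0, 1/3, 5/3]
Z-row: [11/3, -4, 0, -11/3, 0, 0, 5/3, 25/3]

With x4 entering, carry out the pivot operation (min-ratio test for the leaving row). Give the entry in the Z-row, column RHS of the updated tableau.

35/2

Ratio test on column x4 — row 1: entry -1/3 ≤ 0; row 2: (59/3)/(5/3) = 59/5; row 3: (5/3)/(2/3) = 5/2. Minimum is 5/2 at row 3 (x3 leaves); pivot element 2/3.
Divide row 3 by 2/3; eliminate column x4 from the other rows.
Z-row update in column RHS: 25/3 − (-11/3)·(5/2) = 35/2.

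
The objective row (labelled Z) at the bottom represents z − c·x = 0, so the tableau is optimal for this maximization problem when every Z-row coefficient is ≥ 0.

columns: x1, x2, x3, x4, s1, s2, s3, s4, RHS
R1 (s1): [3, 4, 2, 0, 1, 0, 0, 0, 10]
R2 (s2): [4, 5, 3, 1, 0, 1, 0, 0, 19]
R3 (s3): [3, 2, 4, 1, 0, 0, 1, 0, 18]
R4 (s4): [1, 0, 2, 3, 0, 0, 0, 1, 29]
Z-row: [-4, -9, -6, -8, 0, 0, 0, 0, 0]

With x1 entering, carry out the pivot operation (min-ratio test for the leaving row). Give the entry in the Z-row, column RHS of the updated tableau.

Ratio test on column x1 — row 1: 10/3 = 10/3; row 2: 19/4 = 19/4; row 3: 18/3 = 6; row 4: 29/1 = 29. Minimum is 10/3 at row 1 (s1 leaves); pivot element 3.
Divide row 1 by 3; eliminate column x1 from the other rows.
Z-row update in column RHS: 0 − (-4)·(10/3) = 40/3.

40/3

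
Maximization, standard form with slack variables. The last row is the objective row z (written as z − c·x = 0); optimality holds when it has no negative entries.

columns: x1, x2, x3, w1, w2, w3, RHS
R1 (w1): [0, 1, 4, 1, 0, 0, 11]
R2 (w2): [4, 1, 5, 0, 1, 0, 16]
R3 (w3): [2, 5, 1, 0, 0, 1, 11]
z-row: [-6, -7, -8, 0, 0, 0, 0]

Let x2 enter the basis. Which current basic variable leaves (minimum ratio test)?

w3

Column x2 entries and ratios — w1: 11/1 = 11; w2: 16/1 = 16; w3: 11/5 = 11/5.
Smallest ratio is 11/5 in the row of w3, so w3 leaves.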